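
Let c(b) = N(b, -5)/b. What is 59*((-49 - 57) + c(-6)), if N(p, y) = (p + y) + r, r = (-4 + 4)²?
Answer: -36875/6 ≈ -6145.8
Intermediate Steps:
r = 0 (r = 0² = 0)
N(p, y) = p + y (N(p, y) = (p + y) + 0 = p + y)
c(b) = (-5 + b)/b (c(b) = (b - 5)/b = (-5 + b)/b)
59*((-49 - 57) + c(-6)) = 59*((-49 - 57) + (-5 - 6)/(-6)) = 59*(-106 - ⅙*(-11)) = 59*(-106 + 11/6) = 59*(-625/6) = -36875/6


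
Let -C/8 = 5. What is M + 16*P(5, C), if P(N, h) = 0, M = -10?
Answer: -10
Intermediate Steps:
C = -40 (C = -8*5 = -40)
M + 16*P(5, C) = -10 + 16*0 = -10 + 0 = -10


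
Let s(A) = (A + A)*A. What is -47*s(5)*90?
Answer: -211500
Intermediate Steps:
s(A) = 2*A**2 (s(A) = (2*A)*A = 2*A**2)
-47*s(5)*90 = -94*5**2*90 = -94*25*90 = -47*50*90 = -2350*90 = -211500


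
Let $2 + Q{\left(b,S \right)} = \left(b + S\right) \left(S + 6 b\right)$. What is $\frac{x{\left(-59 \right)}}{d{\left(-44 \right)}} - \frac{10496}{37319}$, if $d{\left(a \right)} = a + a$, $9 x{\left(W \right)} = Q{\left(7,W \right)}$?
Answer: $- \frac{2290455}{1642036} \approx -1.3949$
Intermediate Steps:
$Q{\left(b,S \right)} = -2 + \left(S + b\right) \left(S + 6 b\right)$ ($Q{\left(b,S \right)} = -2 + \left(b + S\right) \left(S + 6 b\right) = -2 + \left(S + b\right) \left(S + 6 b\right)$)
$x{\left(W \right)} = \frac{292}{9} + \frac{W^{2}}{9} + \frac{49 W}{9}$ ($x{\left(W \right)} = \frac{-2 + W^{2} + 6 \cdot 7^{2} + 7 W 7}{9} = \frac{-2 + W^{2} + 6 \cdot 49 + 49 W}{9} = \frac{-2 + W^{2} + 294 + 49 W}{9} = \frac{292 + W^{2} + 49 W}{9} = \frac{292}{9} + \frac{W^{2}}{9} + \frac{49 W}{9}$)
$d{\left(a \right)} = 2 a$
$\frac{x{\left(-59 \right)}}{d{\left(-44 \right)}} - \frac{10496}{37319} = \frac{\frac{292}{9} + \frac{\left(-59\right)^{2}}{9} + \frac{49}{9} \left(-59\right)}{2 \left(-44\right)} - \frac{10496}{37319} = \frac{\frac{292}{9} + \frac{1}{9} \cdot 3481 - \frac{2891}{9}}{-88} - \frac{10496}{37319} = \left(\frac{292}{9} + \frac{3481}{9} - \frac{2891}{9}\right) \left(- \frac{1}{88}\right) - \frac{10496}{37319} = 98 \left(- \frac{1}{88}\right) - \frac{10496}{37319} = - \frac{49}{44} - \frac{10496}{37319} = - \frac{2290455}{1642036}$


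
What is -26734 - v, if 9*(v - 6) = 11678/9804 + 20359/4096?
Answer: -2416118833541/90353664 ≈ -26741.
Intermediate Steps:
v = 603980165/90353664 (v = 6 + (11678/9804 + 20359/4096)/9 = 6 + (11678*(1/9804) + 20359*(1/4096))/9 = 6 + (5839/4902 + 20359/4096)/9 = 6 + (⅑)*(61858181/10039296) = 6 + 61858181/90353664 = 603980165/90353664 ≈ 6.6846)
-26734 - v = -26734 - 1*603980165/90353664 = -26734 - 603980165/90353664 = -2416118833541/90353664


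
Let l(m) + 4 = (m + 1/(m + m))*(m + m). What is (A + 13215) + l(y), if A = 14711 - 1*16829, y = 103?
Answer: 32312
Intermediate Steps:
A = -2118 (A = 14711 - 16829 = -2118)
l(m) = -4 + 2*m*(m + 1/(2*m)) (l(m) = -4 + (m + 1/(m + m))*(m + m) = -4 + (m + 1/(2*m))*(2*m) = -4 + 2*m*(m + 1/(2*m)))
(A + 13215) + l(y) = (-2118 + 13215) + (-3 + 2*103²) = 11097 + (-3 + 2*10609) = 11097 + (-3 + 21218) = 11097 + 21215 = 32312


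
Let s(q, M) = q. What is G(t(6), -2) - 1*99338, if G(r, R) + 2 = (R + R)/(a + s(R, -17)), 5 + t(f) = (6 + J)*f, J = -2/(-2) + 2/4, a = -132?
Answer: -6655778/67 ≈ -99340.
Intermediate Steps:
J = 3/2 (J = -2*(-½) + 2*(¼) = 1 + ½ = 3/2 ≈ 1.5000)
t(f) = -5 + 15*f/2 (t(f) = -5 + (6 + 3/2)*f = -5 + 15*f/2)
G(r, R) = -2 + 2*R/(-132 + R) (G(r, R) = -2 + (R + R)/(-132 + R) = -2 + (2*R)/(-132 + R) = -2 + 2*R/(-132 + R))
G(t(6), -2) - 1*99338 = 264/(-132 - 2) - 1*99338 = 264/(-134) - 99338 = 264*(-1/134) - 99338 = -132/67 - 99338 = -6655778/67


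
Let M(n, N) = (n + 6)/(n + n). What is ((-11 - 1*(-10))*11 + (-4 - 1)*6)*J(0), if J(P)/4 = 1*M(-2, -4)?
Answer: 164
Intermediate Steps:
M(n, N) = (6 + n)/(2*n) (M(n, N) = (6 + n)/((2*n)) = (6 + n)*(1/(2*n)) = (6 + n)/(2*n))
J(P) = -4 (J(P) = 4*(1*((1/2)*(6 - 2)/(-2))) = 4*(1*((1/2)*(-1/2)*4)) = 4*(1*(-1)) = 4*(-1) = -4)
((-11 - 1*(-10))*11 + (-4 - 1)*6)*J(0) = ((-11 - 1*(-10))*11 + (-4 - 1)*6)*(-4) = ((-11 + 10)*11 - 5*6)*(-4) = (-1*11 - 30)*(-4) = (-11 - 30)*(-4) = -41*(-4) = 164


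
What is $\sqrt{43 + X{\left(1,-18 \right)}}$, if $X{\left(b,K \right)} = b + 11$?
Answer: $\sqrt{55} \approx 7.4162$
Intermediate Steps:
$X{\left(b,K \right)} = 11 + b$
$\sqrt{43 + X{\left(1,-18 \right)}} = \sqrt{43 + \left(11 + 1\right)} = \sqrt{43 + 12} = \sqrt{55}$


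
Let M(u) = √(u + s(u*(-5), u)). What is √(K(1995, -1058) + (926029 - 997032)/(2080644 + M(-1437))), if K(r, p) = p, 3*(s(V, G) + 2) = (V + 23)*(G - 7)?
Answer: √((-6604177065 - 1058*I*√31238007)/(6241932 + I*√31238007)) ≈ 0.e-7 + 32.527*I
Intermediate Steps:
s(V, G) = -2 + (-7 + G)*(23 + V)/3 (s(V, G) = -2 + ((V + 23)*(G - 7))/3 = -2 + ((23 + V)*(-7 + G))/3 = -2 + ((-7 + G)*(23 + V))/3 = -2 + (-7 + G)*(23 + V)/3)
M(u) = √(-167/3 - 5*u²/3 + 61*u/3) (M(u) = √(u + (-167/3 - 7*u*(-5)/3 + 23*u/3 + u*(u*(-5))/3)) = √(u + (-167/3 - (-35)*u/3 + 23*u/3 + u*(-5*u)/3)) = √(u + (-167/3 + 35*u/3 + 23*u/3 - 5*u²/3)) = √(u + (-167/3 - 5*u²/3 + 58*u/3)) = √(-167/3 - 5*u²/3 + 61*u/3))
√(K(1995, -1058) + (926029 - 997032)/(2080644 + M(-1437))) = √(-1058 + (926029 - 997032)/(2080644 + √(-501 - 15*(-1437)² + 183*(-1437))/3)) = √(-1058 - 71003/(2080644 + √(-501 - 15*2064969 - 262971)/3)) = √(-1058 - 71003/(2080644 + √(-501 - 30974535 - 262971)/3)) = √(-1058 - 71003/(2080644 + √(-31238007)/3)) = √(-1058 - 71003/(2080644 + (I*√31238007)/3)) = √(-1058 - 71003/(2080644 + I*√31238007/3))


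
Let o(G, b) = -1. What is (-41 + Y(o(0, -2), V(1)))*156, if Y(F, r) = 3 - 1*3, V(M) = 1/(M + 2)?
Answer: -6396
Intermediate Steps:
V(M) = 1/(2 + M)
Y(F, r) = 0 (Y(F, r) = 3 - 3 = 0)
(-41 + Y(o(0, -2), V(1)))*156 = (-41 + 0)*156 = -41*156 = -6396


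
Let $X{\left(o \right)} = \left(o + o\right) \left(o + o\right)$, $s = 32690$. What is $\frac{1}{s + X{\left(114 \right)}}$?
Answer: $\frac{1}{84674} \approx 1.181 \cdot 10^{-5}$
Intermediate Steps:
$X{\left(o \right)} = 4 o^{2}$ ($X{\left(o \right)} = 2 o 2 o = 4 o^{2}$)
$\frac{1}{s + X{\left(114 \right)}} = \frac{1}{32690 + 4 \cdot 114^{2}} = \frac{1}{32690 + 4 \cdot 12996} = \frac{1}{32690 + 51984} = \frac{1}{84674}$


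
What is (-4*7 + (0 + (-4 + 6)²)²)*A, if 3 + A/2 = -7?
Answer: 240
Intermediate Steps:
A = -20 (A = -6 + 2*(-7) = -6 - 14 = -20)
(-4*7 + (0 + (-4 + 6)²)²)*A = (-4*7 + (0 + (-4 + 6)²)²)*(-20) = (-28 + (0 + 2²)²)*(-20) = (-28 + (0 + 4)²)*(-20) = (-28 + 4²)*(-20) = (-28 + 16)*(-20) = -12*(-20) = 240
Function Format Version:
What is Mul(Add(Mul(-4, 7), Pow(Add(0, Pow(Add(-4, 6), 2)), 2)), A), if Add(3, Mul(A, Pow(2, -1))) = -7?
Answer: 240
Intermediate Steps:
A = -20 (A = Add(-6, Mul(2, -7)) = Add(-6, -14) = -20)
Mul(Add(Mul(-4, 7), Pow(Add(0, Pow(Add(-4, 6), 2)), 2)), A) = Mul(Add(Mul(-4, 7), Pow(Add(0, Pow(Add(-4, 6), 2)), 2)), -20) = Mul(Add(-28, Pow(Add(0, Pow(2, 2)), 2)), -20) = Mul(Add(-28, Pow(Add(0, 4), 2)), -20) = Mul(Add(-28, Pow(4, 2)), -20) = Mul(Add(-28, 16), -20) = Mul(-12, -20) = 240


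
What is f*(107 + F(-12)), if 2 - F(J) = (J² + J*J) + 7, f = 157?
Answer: -29202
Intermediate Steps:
F(J) = -5 - 2*J² (F(J) = 2 - ((J² + J*J) + 7) = 2 - ((J² + J²) + 7) = 2 - (2*J² + 7) = 2 - (7 + 2*J²) = 2 + (-7 - 2*J²) = -5 - 2*J²)
f*(107 + F(-12)) = 157*(107 + (-5 - 2*(-12)²)) = 157*(107 + (-5 - 2*144)) = 157*(107 + (-5 - 288)) = 157*(107 - 293) = 157*(-186) = -29202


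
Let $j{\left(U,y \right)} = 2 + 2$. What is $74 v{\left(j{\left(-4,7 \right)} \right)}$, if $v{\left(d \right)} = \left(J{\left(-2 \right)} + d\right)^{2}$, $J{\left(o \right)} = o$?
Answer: $296$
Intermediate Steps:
$j{\left(U,y \right)} = 4$
$v{\left(d \right)} = \left(-2 + d\right)^{2}$
$74 v{\left(j{\left(-4,7 \right)} \right)} = 74 \left(-2 + 4\right)^{2} = 74 \cdot 2^{2} = 74 \cdot 4 = 296$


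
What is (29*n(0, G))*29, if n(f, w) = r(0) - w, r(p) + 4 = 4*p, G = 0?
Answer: -3364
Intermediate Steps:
r(p) = -4 + 4*p
n(f, w) = -4 - w (n(f, w) = (-4 + 4*0) - w = (-4 + 0) - w = -4 - w)
(29*n(0, G))*29 = (29*(-4 - 1*0))*29 = (29*(-4 + 0))*29 = (29*(-4))*29 = -116*29 = -3364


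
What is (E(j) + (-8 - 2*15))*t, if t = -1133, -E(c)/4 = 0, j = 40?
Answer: 43054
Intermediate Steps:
E(c) = 0 (E(c) = -4*0 = 0)
(E(j) + (-8 - 2*15))*t = (0 + (-8 - 2*15))*(-1133) = (0 + (-8 - 30))*(-1133) = (0 - 38)*(-1133) = -38*(-1133) = 43054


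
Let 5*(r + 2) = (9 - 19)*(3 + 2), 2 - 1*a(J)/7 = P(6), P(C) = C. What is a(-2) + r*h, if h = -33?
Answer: 368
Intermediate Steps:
a(J) = -28 (a(J) = 14 - 7*6 = 14 - 42 = -28)
r = -12 (r = -2 + ((9 - 19)*(3 + 2))/5 = -2 + (-10*5)/5 = -2 + (1/5)*(-50) = -2 - 10 = -12)
a(-2) + r*h = -28 - 12*(-33) = -28 + 396 = 368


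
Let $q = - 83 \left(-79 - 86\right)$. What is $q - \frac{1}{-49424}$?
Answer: $\frac{676861681}{49424} \approx 13695.0$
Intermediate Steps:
$q = 13695$ ($q = \left(-83\right) \left(-165\right) = 13695$)
$q - \frac{1}{-49424} = 13695 - \frac{1}{-49424} = 13695 - - \frac{1}{49424} = 13695 + \frac{1}{49424} = \frac{676861681}{49424}$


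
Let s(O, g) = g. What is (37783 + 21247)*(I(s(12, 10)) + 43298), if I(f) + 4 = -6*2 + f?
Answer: 2555526760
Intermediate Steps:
I(f) = -16 + f (I(f) = -4 + (-6*2 + f) = -4 + (-12 + f) = -16 + f)
(37783 + 21247)*(I(s(12, 10)) + 43298) = (37783 + 21247)*((-16 + 10) + 43298) = 59030*(-6 + 43298) = 59030*43292 = 2555526760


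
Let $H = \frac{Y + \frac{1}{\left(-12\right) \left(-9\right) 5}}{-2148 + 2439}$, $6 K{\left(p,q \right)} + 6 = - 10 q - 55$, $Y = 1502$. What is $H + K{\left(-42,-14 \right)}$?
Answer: $\frac{2880091}{157140} \approx 18.328$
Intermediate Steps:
$K{\left(p,q \right)} = - \frac{61}{6} - \frac{5 q}{3}$ ($K{\left(p,q \right)} = -1 + \frac{- 10 q - 55}{6} = -1 + \frac{-55 - 10 q}{6} = -1 - \left(\frac{55}{6} + \frac{5 q}{3}\right) = - \frac{61}{6} - \frac{5 q}{3}$)
$H = \frac{811081}{157140}$ ($H = \frac{1502 + \frac{1}{\left(-12\right) \left(-9\right) 5}}{-2148 + 2439} = \frac{1502 + \frac{1}{108 \cdot 5}}{291} = \left(1502 + \frac{1}{540}\right) \frac{1}{291} = \frac{811081}{540} \cdot \frac{1}{291} = \frac{811081}{157140} \approx 5.1615$)
$H + K{\left(-42,-14 \right)} = \frac{811081}{157140} - - \frac{79}{6} = \frac{811081}{157140} + \left(- \frac{61}{6} + \frac{70}{3}\right) = \frac{811081}{157140} + \frac{79}{6} = \frac{2880091}{157140}$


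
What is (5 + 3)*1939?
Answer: 15512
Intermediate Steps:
(5 + 3)*1939 = 8*1939 = 15512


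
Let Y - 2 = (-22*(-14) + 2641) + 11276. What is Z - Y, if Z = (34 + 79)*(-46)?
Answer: -19425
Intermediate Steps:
Y = 14227 (Y = 2 + ((-22*(-14) + 2641) + 11276) = 2 + ((308 + 2641) + 11276) = 2 + (2949 + 11276) = 2 + 14225 = 14227)
Z = -5198 (Z = 113*(-46) = -5198)
Z - Y = -5198 - 1*14227 = -5198 - 14227 = -19425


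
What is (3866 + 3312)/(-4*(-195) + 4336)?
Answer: 3589/2558 ≈ 1.4030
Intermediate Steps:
(3866 + 3312)/(-4*(-195) + 4336) = 7178/(780 + 4336) = 7178/5116 = 7178*(1/5116) = 3589/2558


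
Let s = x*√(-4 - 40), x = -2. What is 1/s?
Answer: I*√11/44 ≈ 0.075378*I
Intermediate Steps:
s = -4*I*√11 (s = -2*√(-4 - 40) = -4*I*√11 ≈ -13.266*I)
1/s = 1/(-4*I*√11) = I*√11/44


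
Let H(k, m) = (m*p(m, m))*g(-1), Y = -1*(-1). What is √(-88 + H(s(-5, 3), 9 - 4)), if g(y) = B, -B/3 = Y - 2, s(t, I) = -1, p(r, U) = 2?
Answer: I*√58 ≈ 7.6158*I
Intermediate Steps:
Y = 1
B = 3 (B = -3*(1 - 2) = -3*(-1) = 3)
g(y) = 3
H(k, m) = 6*m (H(k, m) = (m*2)*3 = (2*m)*3 = 6*m)
√(-88 + H(s(-5, 3), 9 - 4)) = √(-88 + 6*(9 - 4)) = √(-88 + 6*5) = √(-88 + 30) = √(-58) = I*√58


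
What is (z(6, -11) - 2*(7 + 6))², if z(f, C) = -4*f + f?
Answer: 1936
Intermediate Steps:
z(f, C) = -3*f
(z(6, -11) - 2*(7 + 6))² = (-3*6 - 2*(7 + 6))² = (-18 - 2*13)² = (-18 - 26)² = (-44)² = 1936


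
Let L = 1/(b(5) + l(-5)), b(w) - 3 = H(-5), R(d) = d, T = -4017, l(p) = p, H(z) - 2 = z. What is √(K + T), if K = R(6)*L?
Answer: I*√100455/5 ≈ 63.389*I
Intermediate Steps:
H(z) = 2 + z
b(w) = 0 (b(w) = 3 + (2 - 5) = 3 - 3 = 0)
L = -⅕ (L = 1/(0 - 5) = 1/(-5) = -⅕ ≈ -0.20000)
K = -6/5 (K = 6*(-⅕) = -6/5 ≈ -1.2000)
√(K + T) = √(-6/5 - 4017) = √(-20091/5) = I*√100455/5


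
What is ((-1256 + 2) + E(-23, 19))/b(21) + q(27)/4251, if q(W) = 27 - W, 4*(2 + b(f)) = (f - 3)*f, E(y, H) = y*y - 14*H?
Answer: -1982/185 ≈ -10.714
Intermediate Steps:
E(y, H) = y² - 14*H
b(f) = -2 + f*(-3 + f)/4 (b(f) = -2 + ((f - 3)*f)/4 = -2 + ((-3 + f)*f)/4 = -2 + (f*(-3 + f))/4 = -2 + f*(-3 + f)/4)
((-1256 + 2) + E(-23, 19))/b(21) + q(27)/4251 = ((-1256 + 2) + ((-23)² - 14*19))/(-2 - ¾*21 + (¼)*21²) + (27 - 1*27)/4251 = (-1254 + (529 - 266))/(-2 - 63/4 + (¼)*441) + (27 - 27)*(1/4251) = (-1254 + 263)/(-2 - 63/4 + 441/4) + 0*(1/4251) = -991/185/2 + 0 = -991*2/185 + 0 = -1982/185 + 0 = -1982/185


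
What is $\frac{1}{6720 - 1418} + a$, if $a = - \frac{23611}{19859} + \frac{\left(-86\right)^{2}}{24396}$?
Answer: $- \frac{81242813965}{91739779626} \approx -0.88558$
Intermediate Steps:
$a = - \frac{15326314}{17302863}$ ($a = \left(-23611\right) \frac{1}{19859} + 7396 \cdot \frac{1}{24396} = - \frac{3373}{2837} + \frac{1849}{6099} = - \frac{15326314}{17302863} \approx -0.88577$)
$\frac{1}{6720 - 1418} + a = \frac{1}{6720 - 1418} - \frac{15326314}{17302863} = \frac{1}{5302} - \frac{15326314}{17302863} = - \frac{81242813965}{91739779626}$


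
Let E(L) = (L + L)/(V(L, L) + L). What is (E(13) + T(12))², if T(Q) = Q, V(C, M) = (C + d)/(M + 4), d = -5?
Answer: 10176100/52441 ≈ 194.05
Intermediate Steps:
V(C, M) = (-5 + C)/(4 + M) (V(C, M) = (C - 5)/(M + 4) = (-5 + C)/(4 + M))
E(L) = 2*L/(L + (-5 + L)/(4 + L)) (E(L) = (L + L)/((-5 + L)/(4 + L) + L) = (2*L)/(L + (-5 + L)/(4 + L)) = 2*L/(L + (-5 + L)/(4 + L)))
(E(13) + T(12))² = (2*13*(4 + 13)/(-5 + 13 + 13*(4 + 13)) + 12)² = (2*13*17/(-5 + 13 + 13*17) + 12)² = (2*13*17/(-5 + 13 + 221) + 12)² = (2*13*17/229 + 12)² = (2*13*(1/229)*17 + 12)² = (442/229 + 12)² = (3190/229)² = 10176100/52441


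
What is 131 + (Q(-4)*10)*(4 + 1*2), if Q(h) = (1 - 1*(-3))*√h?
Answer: 131 + 480*I ≈ 131.0 + 480.0*I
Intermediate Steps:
Q(h) = 4*√h (Q(h) = (1 + 3)*√h = 4*√h)
131 + (Q(-4)*10)*(4 + 1*2) = 131 + ((4*√(-4))*10)*(4 + 1*2) = 131 + ((4*(2*I))*10)*(4 + 2) = 131 + ((8*I)*10)*6 = 131 + (80*I)*6 = 131 + 480*I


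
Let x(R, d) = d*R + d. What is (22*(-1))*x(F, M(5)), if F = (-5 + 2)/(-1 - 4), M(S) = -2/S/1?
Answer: 352/25 ≈ 14.080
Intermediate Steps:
M(S) = -2/S (M(S) = -2/S*1 = -2/S)
F = ⅗ (F = -3/(-5) = -3*(-⅕) = ⅗ ≈ 0.60000)
x(R, d) = d + R*d (x(R, d) = R*d + d = d + R*d)
(22*(-1))*x(F, M(5)) = (22*(-1))*((-2/5)*(1 + ⅗)) = -22*(-2*⅕)*8/5 = -(-44)*8/(5*5) = -22*(-16/25) = 352/25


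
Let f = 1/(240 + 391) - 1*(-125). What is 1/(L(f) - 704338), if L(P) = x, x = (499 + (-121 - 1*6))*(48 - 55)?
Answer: -1/706942 ≈ -1.4145e-6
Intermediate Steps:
f = 78876/631 (f = 1/631 + 125 = 78876/631 ≈ 125.00)
x = -2604 (x = (499 + (-121 - 6))*(-7) = (499 - 127)*(-7) = 372*(-7) = -2604)
L(P) = -2604
1/(L(f) - 704338) = 1/(-2604 - 704338) = 1/(-706942) = -1/706942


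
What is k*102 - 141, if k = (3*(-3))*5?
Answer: -4731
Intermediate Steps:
k = -45 (k = -9*5 = -45)
k*102 - 141 = -45*102 - 141 = -4590 - 141 = -4731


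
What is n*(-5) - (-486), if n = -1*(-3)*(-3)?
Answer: 531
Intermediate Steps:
n = -9 (n = 3*(-3) = -9)
n*(-5) - (-486) = -9*(-5) - (-486) = 45 - 81*(-6) = 45 + 486 = 531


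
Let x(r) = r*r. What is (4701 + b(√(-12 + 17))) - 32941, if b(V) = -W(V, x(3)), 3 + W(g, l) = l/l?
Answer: -28238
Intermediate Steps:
x(r) = r²
W(g, l) = -2 (W(g, l) = -3 + l/l = -3 + 1 = -2)
b(V) = 2 (b(V) = -1*(-2) = 2)
(4701 + b(√(-12 + 17))) - 32941 = (4701 + 2) - 32941 = 4703 - 32941 = -28238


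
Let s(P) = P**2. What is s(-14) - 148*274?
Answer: -40356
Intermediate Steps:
s(-14) - 148*274 = (-14)**2 - 148*274 = 196 - 40552 = -40356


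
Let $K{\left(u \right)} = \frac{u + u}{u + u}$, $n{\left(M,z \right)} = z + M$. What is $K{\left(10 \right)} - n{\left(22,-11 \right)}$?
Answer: $-10$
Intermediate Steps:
$n{\left(M,z \right)} = M + z$
$K{\left(u \right)} = 1$ ($K{\left(u \right)} = \frac{2 u}{2 u} = 2 u \frac{1}{2 u} = 1$)
$K{\left(10 \right)} - n{\left(22,-11 \right)} = 1 - \left(22 - 11\right) = 1 - 11 = -10$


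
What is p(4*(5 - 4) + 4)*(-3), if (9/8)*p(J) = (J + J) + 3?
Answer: -152/3 ≈ -50.667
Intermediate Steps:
p(J) = 8/3 + 16*J/9 (p(J) = 8*((J + J) + 3)/9 = 8*(2*J + 3)/9 = 8*(3 + 2*J)/9 = 8/3 + 16*J/9)
p(4*(5 - 4) + 4)*(-3) = (8/3 + 16*(4*(5 - 4) + 4)/9)*(-3) = (8/3 + 16*(4*1 + 4)/9)*(-3) = (8/3 + 16*(4 + 4)/9)*(-3) = (8/3 + (16/9)*8)*(-3) = (8/3 + 128/9)*(-3) = (152/9)*(-3) = -152/3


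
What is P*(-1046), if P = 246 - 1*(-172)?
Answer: -437228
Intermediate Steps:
P = 418 (P = 246 + 172 = 418)
P*(-1046) = 418*(-1046) = -437228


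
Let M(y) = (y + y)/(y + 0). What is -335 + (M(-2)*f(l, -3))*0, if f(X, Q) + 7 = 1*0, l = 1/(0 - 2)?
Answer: -335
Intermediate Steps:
l = -1/2 (l = 1/(-2) = -1/2 ≈ -0.50000)
f(X, Q) = -7 (f(X, Q) = -7 + 1*0 = -7 + 0 = -7)
M(y) = 2 (M(y) = (2*y)/y = 2)
-335 + (M(-2)*f(l, -3))*0 = -335 + (2*(-7))*0 = -335 - 14*0 = -335 + 0 = -335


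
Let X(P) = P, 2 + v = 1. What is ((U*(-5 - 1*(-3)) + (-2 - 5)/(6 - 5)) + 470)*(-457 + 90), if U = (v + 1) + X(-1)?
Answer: -170655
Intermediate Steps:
v = -1 (v = -2 + 1 = -1)
U = -1 (U = (-1 + 1) - 1 = 0 - 1 = -1)
((U*(-5 - 1*(-3)) + (-2 - 5)/(6 - 5)) + 470)*(-457 + 90) = ((-(-5 - 1*(-3)) + (-2 - 5)/(6 - 5)) + 470)*(-457 + 90) = ((-(-5 + 3) - 7/1) + 470)*(-367) = ((-1*(-2) - 7*1) + 470)*(-367) = ((2 - 7) + 470)*(-367) = (-5 + 470)*(-367) = 465*(-367) = -170655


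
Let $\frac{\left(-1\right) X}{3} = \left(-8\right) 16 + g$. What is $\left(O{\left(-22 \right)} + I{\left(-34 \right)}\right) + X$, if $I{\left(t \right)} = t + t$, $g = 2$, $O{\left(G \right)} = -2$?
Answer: $308$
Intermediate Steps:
$I{\left(t \right)} = 2 t$
$X = 378$ ($X = - 3 \left(\left(-8\right) 16 + 2\right) = - 3 \left(-128 + 2\right) = \left(-3\right) \left(-126\right) = 378$)
$\left(O{\left(-22 \right)} + I{\left(-34 \right)}\right) + X = \left(-2 + 2 \left(-34\right)\right) + 378 = \left(-2 - 68\right) + 378 = -70 + 378 = 308$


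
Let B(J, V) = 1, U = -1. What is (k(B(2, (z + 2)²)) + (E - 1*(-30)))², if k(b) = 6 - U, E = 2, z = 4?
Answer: 1521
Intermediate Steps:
k(b) = 7 (k(b) = 6 - 1*(-1) = 6 + 1 = 7)
(k(B(2, (z + 2)²)) + (E - 1*(-30)))² = (7 + (2 - 1*(-30)))² = (7 + (2 + 30))² = (7 + 32)² = 39² = 1521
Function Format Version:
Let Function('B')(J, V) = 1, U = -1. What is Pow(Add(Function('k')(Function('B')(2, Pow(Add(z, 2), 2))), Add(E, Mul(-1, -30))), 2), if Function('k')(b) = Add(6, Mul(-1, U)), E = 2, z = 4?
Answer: 1521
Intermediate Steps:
Function('k')(b) = 7 (Function('k')(b) = Add(6, Mul(-1, -1)) = Add(6, 1) = 7)
Pow(Add(Function('k')(Function('B')(2, Pow(Add(z, 2), 2))), Add(E, Mul(-1, -30))), 2) = Pow(Add(7, Add(2, Mul(-1, -30))), 2) = Pow(Add(7, Add(2, 30)), 2) = Pow(Add(7, 32), 2) = Pow(39, 2) = 1521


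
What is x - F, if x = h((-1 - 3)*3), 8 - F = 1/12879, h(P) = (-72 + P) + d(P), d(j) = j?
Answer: -1339415/12879 ≈ -104.00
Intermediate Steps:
h(P) = -72 + 2*P (h(P) = (-72 + P) + P = -72 + 2*P)
F = 103031/12879 (F = 8 - 1/12879 = 103031/12879 ≈ 7.9999)
x = -96 (x = -72 + 2*((-1 - 3)*3) = -72 + 2*(-4*3) = -72 + 2*(-12) = -72 - 24 = -96)
x - F = -96 - 1*103031/12879 = -96 - 103031/12879 = -1339415/12879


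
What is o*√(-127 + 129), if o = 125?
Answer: 125*√2 ≈ 176.78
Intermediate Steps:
o*√(-127 + 129) = 125*√(-127 + 129) = 125*√2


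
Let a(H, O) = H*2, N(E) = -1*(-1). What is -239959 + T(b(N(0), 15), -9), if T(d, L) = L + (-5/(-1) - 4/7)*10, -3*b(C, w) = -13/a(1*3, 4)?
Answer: -1679466/7 ≈ -2.3992e+5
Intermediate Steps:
N(E) = 1
a(H, O) = 2*H
b(C, w) = 13/18 (b(C, w) = -(-13)/(3*(2*(1*3))) = -(-13)/(3*(2*3)) = -(-13)/(3*6) = -1/3*(-13/6) = 13/18)
T(d, L) = 310/7 + L (T(d, L) = L + (-5*(-1) - 4*1/7)*10 = L + (5 - 4/7)*10 = L + (31/7)*10 = L + 310/7 = 310/7 + L)
-239959 + T(b(N(0), 15), -9) = -239959 + (310/7 - 9) = -239959 + 247/7 = -1679466/7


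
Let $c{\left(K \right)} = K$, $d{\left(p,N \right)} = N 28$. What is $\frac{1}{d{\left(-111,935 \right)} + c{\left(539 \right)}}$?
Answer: $\frac{1}{26719} \approx 3.7427 \cdot 10^{-5}$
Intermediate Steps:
$d{\left(p,N \right)} = 28 N$
$\frac{1}{d{\left(-111,935 \right)} + c{\left(539 \right)}} = \frac{1}{28 \cdot 935 + 539} = \frac{1}{26180 + 539} = \frac{1}{26719}$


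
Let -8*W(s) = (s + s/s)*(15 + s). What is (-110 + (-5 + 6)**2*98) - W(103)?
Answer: 1522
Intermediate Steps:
W(s) = -(1 + s)*(15 + s)/8 (W(s) = -(s + s/s)*(15 + s)/8 = -(s + 1)*(15 + s)/8 = -(1 + s)*(15 + s)/8)
(-110 + (-5 + 6)**2*98) - W(103) = (-110 + (-5 + 6)**2*98) - (-15/8 - 2*103 - 1/8*103**2) = (-110 + 1**2*98) - (-15/8 - 206 - 1/8*10609) = (-110 + 1*98) - (-15/8 - 206 - 10609/8) = (-110 + 98) - 1*(-1534) = -12 + 1534 = 1522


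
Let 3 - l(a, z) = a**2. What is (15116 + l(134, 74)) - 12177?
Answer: -15014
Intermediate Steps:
l(a, z) = 3 - a**2
(15116 + l(134, 74)) - 12177 = (15116 + (3 - 1*134**2)) - 12177 = (15116 + (3 - 1*17956)) - 12177 = (15116 + (3 - 17956)) - 12177 = (15116 - 17953) - 12177 = -2837 - 12177 = -15014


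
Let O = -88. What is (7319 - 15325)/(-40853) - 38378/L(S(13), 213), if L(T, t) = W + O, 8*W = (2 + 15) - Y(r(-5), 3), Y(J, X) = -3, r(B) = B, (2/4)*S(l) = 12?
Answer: 3137081894/6985863 ≈ 449.06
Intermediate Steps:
S(l) = 24 (S(l) = 2*12 = 24)
W = 5/2 (W = ((2 + 15) - 1*(-3))/8 = (17 + 3)/8 = (⅛)*20 = 5/2 ≈ 2.5000)
L(T, t) = -171/2 (L(T, t) = 5/2 - 88 = -171/2)
(7319 - 15325)/(-40853) - 38378/L(S(13), 213) = (7319 - 15325)/(-40853) - 38378/(-171/2) = -8006*(-1/40853) - 38378*(-2/171) = 8006/40853 + 76756/171 = 3137081894/6985863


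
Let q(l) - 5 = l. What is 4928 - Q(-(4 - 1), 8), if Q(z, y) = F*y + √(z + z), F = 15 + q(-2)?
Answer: 4784 - I*√6 ≈ 4784.0 - 2.4495*I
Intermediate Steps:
q(l) = 5 + l
F = 18 (F = 15 + (5 - 2) = 15 + 3 = 18)
Q(z, y) = 18*y + √2*√z (Q(z, y) = 18*y + √(z + z) = 18*y + √(2*z) = 18*y + √2*√z)
4928 - Q(-(4 - 1), 8) = 4928 - (18*8 + √2*√(-(4 - 1))) = 4928 - (144 + √2*√(-1*3)) = 4928 - (144 + √2*√(-3)) = 4928 - (144 + √2*(I*√3)) = 4928 - (144 + I*√6) = 4928 + (-144 - I*√6) = 4784 - I*√6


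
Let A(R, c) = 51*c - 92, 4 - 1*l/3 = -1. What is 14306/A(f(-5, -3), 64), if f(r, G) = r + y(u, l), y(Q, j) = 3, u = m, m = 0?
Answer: 7153/1586 ≈ 4.5101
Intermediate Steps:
u = 0
l = 15 (l = 12 - 3*(-1) = 12 + 3 = 15)
f(r, G) = 3 + r (f(r, G) = r + 3 = 3 + r)
A(R, c) = -92 + 51*c
14306/A(f(-5, -3), 64) = 14306/(-92 + 51*64) = 14306/(-92 + 3264) = 14306/3172 = 14306*(1/3172) = 7153/1586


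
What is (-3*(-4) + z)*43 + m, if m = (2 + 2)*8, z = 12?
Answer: 1064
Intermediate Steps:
m = 32 (m = 4*8 = 32)
(-3*(-4) + z)*43 + m = (-3*(-4) + 12)*43 + 32 = (12 + 12)*43 + 32 = 24*43 + 32 = 1032 + 32 = 1064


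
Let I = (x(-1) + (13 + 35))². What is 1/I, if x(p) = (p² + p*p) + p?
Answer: 1/2401 ≈ 0.00041649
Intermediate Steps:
x(p) = p + 2*p² (x(p) = (p² + p²) + p = 2*p² + p = p + 2*p²)
I = 2401 (I = (-(1 + 2*(-1)) + (13 + 35))² = (-(1 - 2) + 48)² = (-1*(-1) + 48)² = (1 + 48)² = 49² = 2401)
1/I = 1/2401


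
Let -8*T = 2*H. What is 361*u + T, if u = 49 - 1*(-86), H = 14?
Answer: 97463/2 ≈ 48732.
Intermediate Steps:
T = -7/2 (T = -14/4 = -1/8*28 = -7/2 ≈ -3.5000)
u = 135 (u = 49 + 86 = 135)
361*u + T = 361*135 - 7/2 = 48735 - 7/2 = 97463/2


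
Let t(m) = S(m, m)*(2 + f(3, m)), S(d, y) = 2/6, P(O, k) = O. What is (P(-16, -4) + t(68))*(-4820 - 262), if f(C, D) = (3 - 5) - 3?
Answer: 86394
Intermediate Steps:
S(d, y) = ⅓ (S(d, y) = 2*(⅙) = ⅓)
f(C, D) = -5 (f(C, D) = -2 - 3 = -5)
t(m) = -1 (t(m) = (2 - 5)/3 = (⅓)*(-3) = -1)
(P(-16, -4) + t(68))*(-4820 - 262) = (-16 - 1)*(-4820 - 262) = -17*(-5082) = 86394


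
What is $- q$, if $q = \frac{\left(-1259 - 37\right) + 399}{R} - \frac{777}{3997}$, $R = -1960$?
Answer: $- \frac{294627}{1119160} \approx -0.26326$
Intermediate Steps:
$q = \frac{294627}{1119160}$ ($q = \frac{\left(-1259 - 37\right) + 399}{-1960} - \frac{777}{3997} = \left(-1296 + 399\right) \left(- \frac{1}{1960}\right) - \frac{111}{571} = \left(-897\right) \left(- \frac{1}{1960}\right) - \frac{111}{571} = \frac{897}{1960} - \frac{111}{571} = \frac{294627}{1119160} \approx 0.26326$)
$- q = \left(-1\right) \frac{294627}{1119160} = - \frac{294627}{1119160}$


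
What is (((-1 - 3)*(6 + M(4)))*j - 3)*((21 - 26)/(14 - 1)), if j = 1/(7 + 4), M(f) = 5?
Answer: 35/13 ≈ 2.6923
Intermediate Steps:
j = 1/11 ≈ 0.090909
(((-1 - 3)*(6 + M(4)))*j - 3)*((21 - 26)/(14 - 1)) = (((-1 - 3)*(6 + 5))*(1/11) - 3)*((21 - 26)/(14 - 1)) = (-4*11*(1/11) - 3)*(-5/13) = (-44*1/11 - 3)*(-5*1/13) = (-4 - 3)*(-5/13) = -7*(-5/13) = 35/13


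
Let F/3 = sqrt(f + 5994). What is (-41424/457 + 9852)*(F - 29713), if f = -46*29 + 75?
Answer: -132547910220/457 + 13382820*sqrt(4735)/457 ≈ -2.8802e+8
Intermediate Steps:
f = -1259 (f = -1334 + 75 = -1259)
F = 3*sqrt(4735) (F = 3*sqrt(-1259 + 5994) = 3*sqrt(4735) ≈ 206.43)
(-41424/457 + 9852)*(F - 29713) = (-41424/457 + 9852)*(3*sqrt(4735) - 29713) = (-41424*1/457 + 9852)*(-29713 + 3*sqrt(4735)) = (-41424/457 + 9852)*(-29713 + 3*sqrt(4735)) = 4460940*(-29713 + 3*sqrt(4735))/457 = -132547910220/457 + 13382820*sqrt(4735)/457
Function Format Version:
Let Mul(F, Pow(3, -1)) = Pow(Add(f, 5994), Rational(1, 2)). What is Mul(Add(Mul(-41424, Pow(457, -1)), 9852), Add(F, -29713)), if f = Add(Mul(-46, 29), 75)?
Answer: Add(Rational(-132547910220, 457), Mul(Rational(13382820, 457), Pow(4735, Rational(1, 2)))) ≈ -2.8802e+8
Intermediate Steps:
f = -1259 (f = Add(-1334, 75) = -1259)
F = Mul(3, Pow(4735, Rational(1, 2))) (F = Mul(3, Pow(Add(-1259, 5994), Rational(1, 2))) = Mul(3, Pow(4735, Rational(1, 2))) ≈ 206.43)
Mul(Add(Mul(-41424, Pow(457, -1)), 9852), Add(F, -29713)) = Mul(Add(Mul(-41424, Pow(457, -1)), 9852), Add(Mul(3, Pow(4735, Rational(1, 2))), -29713)) = Mul(Add(Mul(-41424, Rational(1, 457)), 9852), Add(-29713, Mul(3, Pow(4735, Rational(1, 2))))) = Mul(Add(Rational(-41424, 457), 9852), Add(-29713, Mul(3, Pow(4735, Rational(1, 2))))) = Mul(Rational(4460940, 457), Add(-29713, Mul(3, Pow(4735, Rational(1, 2))))) = Add(Rational(-132547910220, 457), Mul(Rational(13382820, 457), Pow(4735, Rational(1, 2))))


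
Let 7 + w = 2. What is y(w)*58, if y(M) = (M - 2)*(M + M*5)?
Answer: 12180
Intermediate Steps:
w = -5 (w = -7 + 2 = -5)
y(M) = 6*M*(-2 + M) (y(M) = (-2 + M)*(M + 5*M) = (-2 + M)*(6*M) = 6*M*(-2 + M))
y(w)*58 = (6*(-5)*(-2 - 5))*58 = (6*(-5)*(-7))*58 = 210*58 = 12180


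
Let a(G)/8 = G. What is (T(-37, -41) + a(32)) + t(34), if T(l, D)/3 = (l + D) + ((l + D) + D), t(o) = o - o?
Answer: -335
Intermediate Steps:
t(o) = 0
a(G) = 8*G
T(l, D) = 6*l + 9*D (T(l, D) = 3*((l + D) + ((l + D) + D)) = 3*((D + l) + ((D + l) + D)) = 3*((D + l) + (l + 2*D)) = 3*(2*l + 3*D) = 6*l + 9*D)
(T(-37, -41) + a(32)) + t(34) = ((6*(-37) + 9*(-41)) + 8*32) + 0 = ((-222 - 369) + 256) + 0 = (-591 + 256) + 0 = -335 + 0 = -335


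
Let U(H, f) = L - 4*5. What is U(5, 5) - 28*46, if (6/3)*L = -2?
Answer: -1309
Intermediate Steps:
L = -1 (L = (1/2)*(-2) = -1)
U(H, f) = -21 (U(H, f) = -1 - 4*5 = -1 - 20 = -21)
U(5, 5) - 28*46 = -21 - 28*46 = -21 - 1288 = -1309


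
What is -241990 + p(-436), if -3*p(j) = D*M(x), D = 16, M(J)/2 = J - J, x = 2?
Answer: -241990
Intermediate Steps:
M(J) = 0 (M(J) = 2*(J - J) = 2*0 = 0)
p(j) = 0 (p(j) = -16*0/3 = -⅓*0 = 0)
-241990 + p(-436) = -241990 + 0 = -241990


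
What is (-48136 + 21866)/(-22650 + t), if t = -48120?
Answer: 2627/7077 ≈ 0.37120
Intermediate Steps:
(-48136 + 21866)/(-22650 + t) = (-48136 + 21866)/(-22650 - 48120) = -26270/(-70770) = -26270*(-1/70770) = 2627/7077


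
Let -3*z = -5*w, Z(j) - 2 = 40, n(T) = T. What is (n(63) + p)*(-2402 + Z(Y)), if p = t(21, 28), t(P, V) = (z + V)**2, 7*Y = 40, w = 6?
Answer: -3556520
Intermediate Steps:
Y = 40/7 (Y = (1/7)*40 = 40/7 ≈ 5.7143)
Z(j) = 42 (Z(j) = 2 + 40 = 42)
z = 10 (z = -(-5)*6/3 = -1/3*(-30) = 10)
t(P, V) = (10 + V)**2
p = 1444 (p = (10 + 28)**2 = 38**2 = 1444)
(n(63) + p)*(-2402 + Z(Y)) = (63 + 1444)*(-2402 + 42) = 1507*(-2360) = -3556520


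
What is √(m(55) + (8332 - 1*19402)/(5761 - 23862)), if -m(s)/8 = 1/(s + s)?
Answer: 19*√1479394730/995555 ≈ 0.73406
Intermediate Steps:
m(s) = -4/s (m(s) = -8/(s + s) = -8*1/(2*s) = -4/s)
√(m(55) + (8332 - 1*19402)/(5761 - 23862)) = √(-4/55 + (8332 - 1*19402)/(5761 - 23862)) = √(-4*1/55 + (8332 - 19402)/(-18101)) = √(-4/55 - 11070*(-1/18101)) = √(-4/55 + 11070/18101) = √(536446/995555) = 19*√1479394730/995555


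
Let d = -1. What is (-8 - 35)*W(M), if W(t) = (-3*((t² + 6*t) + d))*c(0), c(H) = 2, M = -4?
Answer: -2322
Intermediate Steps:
W(t) = 6 - 36*t - 6*t² (W(t) = -3*((t² + 6*t) - 1)*2 = -3*(-1 + t² + 6*t)*2 = (3 - 18*t - 3*t²)*2 = 6 - 36*t - 6*t²)
(-8 - 35)*W(M) = (-8 - 35)*(6 - 36*(-4) - 6*(-4)²) = -43*(6 + 144 - 6*16) = -43*(6 + 144 - 96) = -43*54 = -2322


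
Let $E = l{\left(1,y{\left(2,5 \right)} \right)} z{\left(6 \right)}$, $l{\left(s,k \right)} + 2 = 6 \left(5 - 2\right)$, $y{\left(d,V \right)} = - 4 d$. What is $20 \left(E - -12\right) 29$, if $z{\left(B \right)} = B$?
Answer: $62640$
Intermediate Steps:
$l{\left(s,k \right)} = 16$ ($l{\left(s,k \right)} = -2 + 6 \left(5 - 2\right) = -2 + 6 \cdot 3 = -2 + 18 = 16$)
$E = 96$ ($E = 16 \cdot 6 = 96$)
$20 \left(E - -12\right) 29 = 20 \left(96 - -12\right) 29 = 20 \left(96 + 12\right) 29 = 20 \cdot 108 \cdot 29 = 2160 \cdot 29 = 62640$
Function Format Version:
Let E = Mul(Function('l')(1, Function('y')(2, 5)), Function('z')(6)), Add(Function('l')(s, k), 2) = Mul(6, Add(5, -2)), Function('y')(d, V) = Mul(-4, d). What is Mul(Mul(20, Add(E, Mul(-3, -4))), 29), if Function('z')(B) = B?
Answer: 62640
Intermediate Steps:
Function('l')(s, k) = 16 (Function('l')(s, k) = Add(-2, Mul(6, Add(5, -2))) = Add(-2, Mul(6, 3)) = Add(-2, 18) = 16)
E = 96 (E = Mul(16, 6) = 96)
Mul(Mul(20, Add(E, Mul(-3, -4))), 29) = Mul(Mul(20, Add(96, Mul(-3, -4))), 29) = Mul(Mul(20, Add(96, 12)), 29) = Mul(Mul(20, 108), 29) = Mul(2160, 29) = 62640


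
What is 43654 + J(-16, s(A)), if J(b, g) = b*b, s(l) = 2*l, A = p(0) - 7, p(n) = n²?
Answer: 43910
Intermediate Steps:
A = -7 (A = 0² - 7 = 0 - 7 = -7)
J(b, g) = b²
43654 + J(-16, s(A)) = 43654 + (-16)² = 43654 + 256 = 43910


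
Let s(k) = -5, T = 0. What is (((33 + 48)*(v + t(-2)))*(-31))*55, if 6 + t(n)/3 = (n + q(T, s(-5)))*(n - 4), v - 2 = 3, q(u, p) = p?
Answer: -15605865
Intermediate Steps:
v = 5 (v = 2 + 3 = 5)
t(n) = -18 + 3*(-5 + n)*(-4 + n) (t(n) = -18 + 3*((n - 5)*(n - 4)) = -18 + 3*((-5 + n)*(-4 + n)) = -18 + 3*(-5 + n)*(-4 + n))
(((33 + 48)*(v + t(-2)))*(-31))*55 = (((33 + 48)*(5 + (42 - 27*(-2) + 3*(-2)**2)))*(-31))*55 = ((81*(5 + (42 + 54 + 3*4)))*(-31))*55 = ((81*(5 + (42 + 54 + 12)))*(-31))*55 = ((81*(5 + 108))*(-31))*55 = ((81*113)*(-31))*55 = (9153*(-31))*55 = -283743*55 = -15605865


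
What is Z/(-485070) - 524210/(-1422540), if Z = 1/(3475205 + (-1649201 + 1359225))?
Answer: 2249820540707816/6105300761115045 ≈ 0.36850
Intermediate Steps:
Z = 1/3185229 (Z = 1/(3475205 - 289976) = 1/3185229 ≈ 3.1395e-7)
Z/(-485070) - 524210/(-1422540) = (1/3185229)/(-485070) - 524210/(-1422540) = (1/3185229)*(-1/485070) - 524210*(-1/1422540) = -1/1545059031030 + 52421/142254 = 2249820540707816/6105300761115045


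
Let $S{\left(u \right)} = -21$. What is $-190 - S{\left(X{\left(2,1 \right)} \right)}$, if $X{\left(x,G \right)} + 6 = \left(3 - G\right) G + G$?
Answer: $-169$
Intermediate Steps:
$X{\left(x,G \right)} = -6 + G + G \left(3 - G\right)$ ($X{\left(x,G \right)} = -6 + \left(\left(3 - G\right) G + G\right) = -6 + \left(G \left(3 - G\right) + G\right) = -6 + \left(G + G \left(3 - G\right)\right) = -6 + G + G \left(3 - G\right)$)
$-190 - S{\left(X{\left(2,1 \right)} \right)} = -190 - -21 = -190 + 21 = -169$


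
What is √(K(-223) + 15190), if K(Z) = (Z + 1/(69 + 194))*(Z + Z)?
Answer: √7929970214/263 ≈ 338.59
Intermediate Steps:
K(Z) = 2*Z*(1/263 + Z) (K(Z) = (Z + 1/263)*(2*Z) = (1/263 + Z)*(2*Z) = 2*Z*(1/263 + Z))
√(K(-223) + 15190) = √((2/263)*(-223)*(1 + 263*(-223)) + 15190) = √((2/263)*(-223)*(1 - 58649) + 15190) = √((2/263)*(-223)*(-58648) + 15190) = √(26157008/263 + 15190) = √(30151978/263) = √7929970214/263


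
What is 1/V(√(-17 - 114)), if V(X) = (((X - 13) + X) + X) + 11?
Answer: -2/1183 - 3*I*√131/1183 ≈ -0.0016906 - 0.029025*I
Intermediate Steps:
V(X) = -2 + 3*X (V(X) = (((-13 + X) + X) + X) + 11 = ((-13 + 2*X) + X) + 11 = (-13 + 3*X) + 11 = -2 + 3*X)
1/V(√(-17 - 114)) = 1/(-2 + 3*√(-17 - 114)) = 1/(-2 + 3*√(-131)) = 1/(-2 + 3*(I*√131)) = 1/(-2 + 3*I*√131)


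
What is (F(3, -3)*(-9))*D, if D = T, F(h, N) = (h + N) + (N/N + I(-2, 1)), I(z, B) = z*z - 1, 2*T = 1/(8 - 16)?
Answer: 9/4 ≈ 2.2500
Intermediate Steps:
T = -1/16 (T = 1/(2*(8 - 16)) = (½)/(-8) = (½)*(-⅛) = -1/16 ≈ -0.062500)
I(z, B) = -1 + z² (I(z, B) = z² - 1 = -1 + z²)
F(h, N) = 4 + N + h (F(h, N) = (h + N) + (N/N + (-1 + (-2)²)) = (N + h) + (1 + (-1 + 4)) = (N + h) + (1 + 3) = (N + h) + 4 = 4 + N + h)
D = -1/16 ≈ -0.062500
(F(3, -3)*(-9))*D = ((4 - 3 + 3)*(-9))*(-1/16) = (4*(-9))*(-1/16) = -36*(-1/16) = 9/4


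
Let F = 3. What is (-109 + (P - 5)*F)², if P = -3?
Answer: 17689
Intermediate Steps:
(-109 + (P - 5)*F)² = (-109 + (-3 - 5)*3)² = (-109 - 8*3)² = (-109 - 24)² = (-133)² = 17689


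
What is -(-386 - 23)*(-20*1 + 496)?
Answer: 194684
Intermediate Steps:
-(-386 - 23)*(-20*1 + 496) = -(-409)*(-20 + 496) = -(-409)*476 = -1*(-194684) = 194684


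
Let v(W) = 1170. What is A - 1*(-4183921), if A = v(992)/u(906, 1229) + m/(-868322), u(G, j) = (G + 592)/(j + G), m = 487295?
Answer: 388884877822419/92910454 ≈ 4.1856e+6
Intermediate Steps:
u(G, j) = (592 + G)/(G + j)
A = 154878212285/92910454 (A = 1170/(((592 + 906)/(906 + 1229))) + 487295/(-868322) = 1170/((1498/2135)) + 487295*(-1/868322) = 1170/(((1/2135)*1498)) - 487295/868322 = 1170/(214/305) - 487295/868322 = 1170*(305/214) - 487295/868322 = 178425/107 - 487295/868322 = 154878212285/92910454 ≈ 1667.0)
A - 1*(-4183921) = 154878212285/92910454 - 1*(-4183921) = 154878212285/92910454 + 4183921 = 388884877822419/92910454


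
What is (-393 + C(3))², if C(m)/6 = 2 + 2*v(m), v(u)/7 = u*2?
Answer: 15129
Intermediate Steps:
v(u) = 14*u (v(u) = 7*(u*2) = 7*(2*u) = 14*u)
C(m) = 12 + 168*m (C(m) = 6*(2 + 2*(14*m)) = 6*(2 + 28*m) = 12 + 168*m)
(-393 + C(3))² = (-393 + (12 + 168*3))² = (-393 + (12 + 504))² = (-393 + 516)² = 123² = 15129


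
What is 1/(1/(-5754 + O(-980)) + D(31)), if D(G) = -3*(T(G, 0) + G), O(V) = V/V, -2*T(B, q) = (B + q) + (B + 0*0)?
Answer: -5753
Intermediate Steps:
T(B, q) = -B - q/2 (T(B, q) = -((B + q) + (B + 0*0))/2 = -((B + q) + (B + 0))/2 = -((B + q) + B)/2 = -(q + 2*B)/2 = -B - q/2)
O(V) = 1
D(G) = 0 (D(G) = -3*((-G - 1/2*0) + G) = -3*((-G + 0) + G) = -3*(-G + G) = -3*0 = 0)
1/(1/(-5754 + O(-980)) + D(31)) = 1/(1/(-5754 + 1) + 0) = 1/(1/(-5753) + 0) = 1/(-1/5753 + 0) = 1/(-1/5753) = -5753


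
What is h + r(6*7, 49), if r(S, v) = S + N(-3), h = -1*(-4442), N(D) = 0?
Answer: 4484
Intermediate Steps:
h = 4442
r(S, v) = S (r(S, v) = S + 0 = S)
h + r(6*7, 49) = 4442 + 6*7 = 4442 + 42 = 4484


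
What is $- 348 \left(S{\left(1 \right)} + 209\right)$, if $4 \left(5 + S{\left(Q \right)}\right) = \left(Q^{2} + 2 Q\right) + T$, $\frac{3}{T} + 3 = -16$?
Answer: $- \frac{1353546}{19} \approx -71239.0$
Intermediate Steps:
$T = - \frac{3}{19}$ ($T = \frac{3}{-3 - 16} = \frac{3}{-19} = 3 \left(- \frac{1}{19}\right) = - \frac{3}{19} \approx -0.15789$)
$S{\left(Q \right)} = - \frac{383}{76} + \frac{Q}{2} + \frac{Q^{2}}{4}$ ($S{\left(Q \right)} = -5 + \frac{\left(Q^{2} + 2 Q\right) - \frac{3}{19}}{4} = -5 + \frac{- \frac{3}{19} + Q^{2} + 2 Q}{4} = -5 + \left(- \frac{3}{76} + \frac{Q}{2} + \frac{Q^{2}}{4}\right) = - \frac{383}{76} + \frac{Q}{2} + \frac{Q^{2}}{4}$)
$- 348 \left(S{\left(1 \right)} + 209\right) = - 348 \left(\left(- \frac{383}{76} + \frac{1}{2} \cdot 1 + \frac{1^{2}}{4}\right) + 209\right) = - 348 \left(\left(- \frac{383}{76} + \frac{1}{2} + \frac{1}{4} \cdot 1\right) + 209\right) = - 348 \left(\left(- \frac{383}{76} + \frac{1}{2} + \frac{1}{4}\right) + 209\right) = - 348 \left(- \frac{163}{38} + 209\right) = \left(-348\right) \frac{7779}{38} = - \frac{1353546}{19}$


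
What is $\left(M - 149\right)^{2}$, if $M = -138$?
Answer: $82369$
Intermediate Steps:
$\left(M - 149\right)^{2} = \left(-138 - 149\right)^{2} = \left(-287\right)^{2} = 82369$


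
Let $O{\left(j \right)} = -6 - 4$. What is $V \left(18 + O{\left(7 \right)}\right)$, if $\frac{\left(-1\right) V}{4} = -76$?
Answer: $2432$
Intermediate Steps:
$O{\left(j \right)} = -10$ ($O{\left(j \right)} = -6 - 4 = -10$)
$V = 304$ ($V = \left(-4\right) \left(-76\right) = 304$)
$V \left(18 + O{\left(7 \right)}\right) = 304 \left(18 - 10\right) = 304 \cdot 8 = 2432$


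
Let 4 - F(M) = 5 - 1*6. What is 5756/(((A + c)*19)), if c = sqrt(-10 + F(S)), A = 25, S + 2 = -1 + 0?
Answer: 14390/1197 - 2878*I*sqrt(5)/5985 ≈ 12.022 - 1.0753*I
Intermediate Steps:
S = -3 (S = -2 + (-1 + 0) = -2 - 1 = -3)
F(M) = 5 (F(M) = 4 - (5 - 1*6) = 4 - (5 - 6) = 4 - 1*(-1) = 4 + 1 = 5)
c = I*sqrt(5) (c = sqrt(-10 + 5) = sqrt(-5) = I*sqrt(5) ≈ 2.2361*I)
5756/(((A + c)*19)) = 5756/(((25 + I*sqrt(5))*19)) = 5756/(475 + 19*I*sqrt(5))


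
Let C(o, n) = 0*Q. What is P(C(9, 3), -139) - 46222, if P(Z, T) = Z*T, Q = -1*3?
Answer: -46222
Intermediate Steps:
Q = -3
C(o, n) = 0 (C(o, n) = 0*(-3) = 0)
P(Z, T) = T*Z
P(C(9, 3), -139) - 46222 = -139*0 - 46222 = 0 - 46222 = -46222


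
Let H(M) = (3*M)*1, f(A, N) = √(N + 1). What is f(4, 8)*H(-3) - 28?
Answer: -55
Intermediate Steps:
f(A, N) = √(1 + N)
H(M) = 3*M
f(4, 8)*H(-3) - 28 = √(1 + 8)*(3*(-3)) - 28 = √9*(-9) - 28 = 3*(-9) - 28 = -27 - 28 = -55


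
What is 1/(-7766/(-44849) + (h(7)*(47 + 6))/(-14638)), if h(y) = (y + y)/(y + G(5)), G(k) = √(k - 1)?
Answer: 2954248479/494915207 ≈ 5.9692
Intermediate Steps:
G(k) = √(-1 + k)
h(y) = 2*y/(2 + y) (h(y) = (y + y)/(y + √(-1 + 5)) = (2*y)/(y + √4) = (2*y)/(y + 2) = (2*y)/(2 + y) = 2*y/(2 + y))
1/(-7766/(-44849) + (h(7)*(47 + 6))/(-14638)) = 1/(-7766/(-44849) + ((2*7/(2 + 7))*(47 + 6))/(-14638)) = 1/(-7766*(-1/44849) + ((2*7/9)*53)*(-1/14638)) = 1/(7766/44849 + ((2*7*(⅑))*53)*(-1/14638)) = 1/(7766/44849 + ((14/9)*53)*(-1/14638)) = 1/(7766/44849 + (742/9)*(-1/14638)) = 1/(7766/44849 - 371/65871) = 1/(494915207/2954248479) = 2954248479/494915207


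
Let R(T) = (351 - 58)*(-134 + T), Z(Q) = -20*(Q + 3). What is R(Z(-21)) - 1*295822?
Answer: -229604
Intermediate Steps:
Z(Q) = -60 - 20*Q (Z(Q) = -20*(3 + Q) = -60 - 20*Q)
R(T) = -39262 + 293*T (R(T) = 293*(-134 + T) = -39262 + 293*T)
R(Z(-21)) - 1*295822 = (-39262 + 293*(-60 - 20*(-21))) - 1*295822 = (-39262 + 293*(-60 + 420)) - 295822 = (-39262 + 293*360) - 295822 = (-39262 + 105480) - 295822 = 66218 - 295822 = -229604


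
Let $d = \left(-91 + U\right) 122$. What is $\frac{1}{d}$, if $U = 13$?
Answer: $- \frac{1}{9516} \approx -0.00010509$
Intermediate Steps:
$d = -9516$ ($d = \left(-91 + 13\right) 122 = \left(-78\right) 122 = -9516$)
$\frac{1}{d} = \frac{1}{-9516} = - \frac{1}{9516}$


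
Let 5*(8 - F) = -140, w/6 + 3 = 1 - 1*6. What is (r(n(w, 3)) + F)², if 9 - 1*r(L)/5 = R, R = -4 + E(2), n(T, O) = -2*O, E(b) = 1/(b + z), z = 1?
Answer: 88804/9 ≈ 9867.1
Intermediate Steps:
w = -48 (w = -18 + 6*(1 - 1*6) = -18 + 6*(1 - 6) = -18 + 6*(-5) = -18 - 30 = -48)
E(b) = 1/(1 + b) (E(b) = 1/(b + 1) = 1/(1 + b))
F = 36 (F = 8 - ⅕*(-140) = 8 + 28 = 36)
R = -11/3 (R = -4 + 1/(1 + 2) = -4 + 1/3 = -4 + ⅓ = -11/3 ≈ -3.6667)
r(L) = 190/3 (r(L) = 45 - 5*(-11/3) = 45 + 55/3 = 190/3)
(r(n(w, 3)) + F)² = (190/3 + 36)² = (298/3)² = 88804/9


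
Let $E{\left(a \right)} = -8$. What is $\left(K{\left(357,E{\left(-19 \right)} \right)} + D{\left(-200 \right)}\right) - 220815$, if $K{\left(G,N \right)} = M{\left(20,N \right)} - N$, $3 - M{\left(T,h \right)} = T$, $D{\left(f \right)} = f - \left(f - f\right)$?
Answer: $-221024$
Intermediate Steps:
$D{\left(f \right)} = f$ ($D{\left(f \right)} = f - 0 = f + 0 = f$)
$M{\left(T,h \right)} = 3 - T$
$K{\left(G,N \right)} = -17 - N$ ($K{\left(G,N \right)} = \left(3 - 20\right) - N = -17 - N$)
$\left(K{\left(357,E{\left(-19 \right)} \right)} + D{\left(-200 \right)}\right) - 220815 = \left(\left(-17 - -8\right) - 200\right) - 220815 = \left(\left(-17 + 8\right) - 200\right) - 220815 = \left(-9 - 200\right) - 220815 = -209 - 220815 = -221024$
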